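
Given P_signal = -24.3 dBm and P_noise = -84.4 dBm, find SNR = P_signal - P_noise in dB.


SNR = -24.3 - (-84.4) = 60.1 dB

60.1 dB


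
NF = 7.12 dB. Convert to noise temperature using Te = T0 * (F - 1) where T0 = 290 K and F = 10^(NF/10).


NF_lin = 10^(7.12/10) = 5.152286
Te = 290 * (5.152286 - 1) = 1204.2 K

1204.2 K


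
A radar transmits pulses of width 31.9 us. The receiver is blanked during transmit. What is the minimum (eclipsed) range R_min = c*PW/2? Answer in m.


R_min = 3e8 * 31.9e-6 / 2 = 4785.0 m

4785.0 m


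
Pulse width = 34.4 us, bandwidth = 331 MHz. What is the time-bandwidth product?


TBP = 34.4 * 331 = 11386.4

11386.4


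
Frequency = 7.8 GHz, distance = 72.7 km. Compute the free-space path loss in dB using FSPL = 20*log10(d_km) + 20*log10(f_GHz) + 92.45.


20*log10(72.7) = 37.23
20*log10(7.8) = 17.84
FSPL = 147.5 dB

147.5 dB


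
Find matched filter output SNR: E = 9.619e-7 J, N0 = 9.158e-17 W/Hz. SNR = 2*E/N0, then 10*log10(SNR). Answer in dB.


SNR_lin = 2 * 9.619e-7 / 9.158e-17 = 2.101e10
SNR_dB = 10*log10(2.101e10) = 103.2 dB

103.2 dB


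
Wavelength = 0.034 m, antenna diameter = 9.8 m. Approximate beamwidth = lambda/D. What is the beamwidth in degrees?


BW_rad = 0.034 / 9.8 = 0.003469
BW_deg = 0.2 degrees

0.2 degrees


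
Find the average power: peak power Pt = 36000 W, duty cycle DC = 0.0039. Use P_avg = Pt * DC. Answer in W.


P_avg = 36000 * 0.0039 = 140.4 W

140.4 W


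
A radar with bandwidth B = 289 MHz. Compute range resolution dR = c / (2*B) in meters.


dR = 3e8 / (2 * 289000000.0) = 0.52 m

0.52 m


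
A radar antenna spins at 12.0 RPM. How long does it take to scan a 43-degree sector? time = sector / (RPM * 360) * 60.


t = 43 / (12.0 * 360) * 60 = 0.6 s

0.6 s


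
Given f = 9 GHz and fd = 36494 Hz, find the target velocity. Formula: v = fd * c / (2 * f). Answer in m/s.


v = 36494 * 3e8 / (2 * 9000000000.0) = 608.2 m/s

608.2 m/s


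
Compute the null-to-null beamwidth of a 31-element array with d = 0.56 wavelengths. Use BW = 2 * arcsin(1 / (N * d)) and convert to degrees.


1/(N*d) = 1/(31*0.56) = 0.057604
BW = 2*arcsin(0.057604) = 6.6 degrees

6.6 degrees


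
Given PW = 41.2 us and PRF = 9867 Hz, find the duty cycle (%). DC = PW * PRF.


DC = 41.2e-6 * 9867 * 100 = 40.65%

40.65%


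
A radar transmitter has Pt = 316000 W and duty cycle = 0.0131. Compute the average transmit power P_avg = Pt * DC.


P_avg = 316000 * 0.0131 = 4139.6 W

4139.6 W


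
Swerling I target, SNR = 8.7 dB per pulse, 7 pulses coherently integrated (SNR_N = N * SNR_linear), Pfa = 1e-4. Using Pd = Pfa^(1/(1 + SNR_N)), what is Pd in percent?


SNR_lin = 10^(8.7/10) = 7.4131
SNR_N = 7 * 7.4131 = 51.8917
1/(1 + SNR_N) = 1/52.8917 = 0.0189066
Pd = (1e-4)^0.0189066 = 0.84018
Pd = 84.0%

84.0%


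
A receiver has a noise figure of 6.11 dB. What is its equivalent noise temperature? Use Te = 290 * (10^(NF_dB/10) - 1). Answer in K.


NF_lin = 10^(6.11/10) = 4.083194
Te = 290 * (4.083194 - 1) = 894.1 K

894.1 K


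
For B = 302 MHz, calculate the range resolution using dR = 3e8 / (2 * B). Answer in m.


dR = 3e8 / (2 * 302000000.0) = 0.5 m

0.5 m


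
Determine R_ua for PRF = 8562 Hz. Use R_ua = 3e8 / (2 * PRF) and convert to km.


R_ua = 3e8 / (2 * 8562) = 17519.3 m = 17.5 km

17.5 km


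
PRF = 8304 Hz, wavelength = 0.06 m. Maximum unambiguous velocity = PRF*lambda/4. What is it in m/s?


V_ua = 8304 * 0.06 / 4 = 124.6 m/s

124.6 m/s


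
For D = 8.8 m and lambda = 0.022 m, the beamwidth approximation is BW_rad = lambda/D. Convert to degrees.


BW_rad = 0.022 / 8.8 = 0.0025
BW_deg = 0.14 degrees

0.14 degrees


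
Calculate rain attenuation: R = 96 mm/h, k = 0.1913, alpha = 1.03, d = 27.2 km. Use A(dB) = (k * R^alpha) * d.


gamma = 0.1913 * 96^1.03 = 21.059805 dB/km
A = 21.059805 * 27.2 = 572.83 dB

572.83 dB


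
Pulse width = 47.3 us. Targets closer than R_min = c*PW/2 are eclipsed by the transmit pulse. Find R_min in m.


R_min = 3e8 * 47.3e-6 / 2 = 7095.0 m

7095.0 m


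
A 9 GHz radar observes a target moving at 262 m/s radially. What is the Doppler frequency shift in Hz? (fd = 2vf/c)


fd = 2 * 262 * 9000000000.0 / 3e8 = 15720.0 Hz

15720.0 Hz


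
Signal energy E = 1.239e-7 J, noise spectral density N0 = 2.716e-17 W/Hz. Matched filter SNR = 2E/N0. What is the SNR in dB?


SNR_lin = 2 * 1.239e-7 / 2.716e-17 = 9.124e9
SNR_dB = 10*log10(9.124e9) = 99.6 dB

99.6 dB


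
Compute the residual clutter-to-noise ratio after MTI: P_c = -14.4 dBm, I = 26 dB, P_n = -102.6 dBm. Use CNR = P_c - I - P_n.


CNR = -14.4 - 26 - (-102.6) = 62.2 dB

62.2 dB


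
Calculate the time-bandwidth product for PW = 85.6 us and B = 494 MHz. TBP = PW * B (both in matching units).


TBP = 85.6 * 494 = 42286.4

42286.4


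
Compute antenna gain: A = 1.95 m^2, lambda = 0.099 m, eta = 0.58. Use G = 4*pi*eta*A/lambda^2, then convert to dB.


G_linear = 4*pi*0.58*1.95/0.099^2 = 1450.11
G_dB = 10*log10(1450.11) = 31.6 dB

31.6 dB


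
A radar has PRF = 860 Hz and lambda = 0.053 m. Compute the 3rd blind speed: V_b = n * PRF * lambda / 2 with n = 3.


V_blind = 3 * 860 * 0.053 / 2 = 68.4 m/s

68.4 m/s


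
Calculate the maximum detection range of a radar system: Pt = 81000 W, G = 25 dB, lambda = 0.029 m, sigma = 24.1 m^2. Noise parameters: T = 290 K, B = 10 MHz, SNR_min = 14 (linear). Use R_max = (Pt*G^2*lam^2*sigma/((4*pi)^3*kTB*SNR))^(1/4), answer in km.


G_lin = 10^(25/10) = 316.227766
R^4 = 81000 * 316.227766^2 * 0.029^2 * 24.1 / ((4*pi)^3 * 1.38e-23 * 290 * 10000000.0 * 14)
R^4 = 1.4766e17 m^4
R_max = (1.4766e17)^(1/4) = 19602.7 m = 19.6 km

19.6 km


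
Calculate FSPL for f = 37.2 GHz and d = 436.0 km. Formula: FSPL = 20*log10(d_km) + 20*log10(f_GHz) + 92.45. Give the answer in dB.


20*log10(436.0) = 52.79
20*log10(37.2) = 31.41
FSPL = 176.7 dB

176.7 dB


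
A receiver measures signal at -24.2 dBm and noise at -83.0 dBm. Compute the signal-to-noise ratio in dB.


SNR = -24.2 - (-83.0) = 58.8 dB

58.8 dB


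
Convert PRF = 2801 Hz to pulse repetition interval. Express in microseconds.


PRI = 1/2801 = 0.0003570154 s = 357.0 us

357.0 us


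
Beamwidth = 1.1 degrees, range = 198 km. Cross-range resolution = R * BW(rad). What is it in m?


BW_rad = 0.019198622
CR = 198000 * 0.019198622 = 3801.3 m

3801.3 m


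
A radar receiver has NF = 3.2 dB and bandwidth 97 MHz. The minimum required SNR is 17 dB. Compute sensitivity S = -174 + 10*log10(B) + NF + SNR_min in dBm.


10*log10(97000000.0) = 79.87
S = -174 + 79.87 + 3.2 + 17 = -73.9 dBm

-73.9 dBm


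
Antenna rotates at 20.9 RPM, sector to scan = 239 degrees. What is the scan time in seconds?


t = 239 / (20.9 * 360) * 60 = 1.91 s

1.91 s


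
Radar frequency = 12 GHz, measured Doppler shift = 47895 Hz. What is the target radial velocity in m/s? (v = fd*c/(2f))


v = 47895 * 3e8 / (2 * 12000000000.0) = 598.7 m/s

598.7 m/s


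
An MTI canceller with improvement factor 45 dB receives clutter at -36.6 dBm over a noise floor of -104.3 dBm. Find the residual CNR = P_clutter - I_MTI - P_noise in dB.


CNR = -36.6 - 45 - (-104.3) = 22.7 dB

22.7 dB


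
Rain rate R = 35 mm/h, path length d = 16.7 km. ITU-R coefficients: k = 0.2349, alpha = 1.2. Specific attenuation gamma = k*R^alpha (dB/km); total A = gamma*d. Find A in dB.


gamma = 0.2349 * 35^1.2 = 16.740355 dB/km
A = 16.740355 * 16.7 = 279.56 dB

279.56 dB


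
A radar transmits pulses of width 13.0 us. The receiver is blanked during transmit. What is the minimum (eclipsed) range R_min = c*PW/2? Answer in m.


R_min = 3e8 * 13.0e-6 / 2 = 1950.0 m

1950.0 m


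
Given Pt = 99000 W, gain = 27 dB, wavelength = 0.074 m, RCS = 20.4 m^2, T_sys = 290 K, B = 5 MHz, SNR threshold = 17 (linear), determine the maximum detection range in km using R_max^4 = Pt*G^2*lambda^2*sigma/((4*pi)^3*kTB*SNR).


G_lin = 10^(27/10) = 501.187234
R^4 = 99000 * 501.187234^2 * 0.074^2 * 20.4 / ((4*pi)^3 * 1.38e-23 * 290 * 5000000.0 * 17)
R^4 = 4.11532e18 m^4
R_max = (4.11532e18)^(1/4) = 45040.3 m = 45.0 km

45.0 km


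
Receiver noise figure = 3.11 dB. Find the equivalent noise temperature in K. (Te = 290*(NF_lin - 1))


NF_lin = 10^(3.11/10) = 2.046445
Te = 290 * (2.046445 - 1) = 303.5 K

303.5 K


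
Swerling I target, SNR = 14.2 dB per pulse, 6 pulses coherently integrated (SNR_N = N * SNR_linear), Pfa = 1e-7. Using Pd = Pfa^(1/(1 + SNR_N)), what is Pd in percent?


SNR_lin = 10^(14.2/10) = 26.30268
SNR_N = 6 * 26.30268 = 157.81608
1/(1 + SNR_N) = 1/158.81608 = 0.0062966
Pd = (1e-7)^0.0062966 = 0.90349
Pd = 90.3%

90.3%


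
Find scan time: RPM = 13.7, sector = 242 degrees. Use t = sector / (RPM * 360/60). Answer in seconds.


t = 242 / (13.7 * 360) * 60 = 2.94 s

2.94 s


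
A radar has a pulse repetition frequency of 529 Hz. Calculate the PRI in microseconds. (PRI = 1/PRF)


PRI = 1/529 = 0.0018903592 s = 1890.4 us

1890.4 us


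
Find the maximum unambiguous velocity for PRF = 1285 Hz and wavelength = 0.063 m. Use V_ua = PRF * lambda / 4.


V_ua = 1285 * 0.063 / 4 = 20.2 m/s

20.2 m/s


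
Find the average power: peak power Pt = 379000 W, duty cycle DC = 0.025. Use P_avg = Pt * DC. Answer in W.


P_avg = 379000 * 0.025 = 9475.0 W

9475.0 W


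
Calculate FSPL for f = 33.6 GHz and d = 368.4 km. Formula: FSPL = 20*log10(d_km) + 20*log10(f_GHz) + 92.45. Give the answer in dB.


20*log10(368.4) = 51.33
20*log10(33.6) = 30.53
FSPL = 174.3 dB

174.3 dB


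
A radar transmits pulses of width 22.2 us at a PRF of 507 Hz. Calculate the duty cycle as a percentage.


DC = 22.2e-6 * 507 * 100 = 1.13%

1.13%


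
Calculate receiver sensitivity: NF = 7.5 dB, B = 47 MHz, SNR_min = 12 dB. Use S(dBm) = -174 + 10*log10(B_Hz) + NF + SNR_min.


10*log10(47000000.0) = 76.72
S = -174 + 76.72 + 7.5 + 12 = -77.8 dBm

-77.8 dBm


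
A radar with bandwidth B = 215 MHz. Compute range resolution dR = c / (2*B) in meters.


dR = 3e8 / (2 * 215000000.0) = 0.7 m

0.7 m


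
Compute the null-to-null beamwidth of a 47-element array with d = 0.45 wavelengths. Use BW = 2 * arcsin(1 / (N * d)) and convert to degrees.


1/(N*d) = 1/(47*0.45) = 0.047281
BW = 2*arcsin(0.047281) = 5.4 degrees

5.4 degrees


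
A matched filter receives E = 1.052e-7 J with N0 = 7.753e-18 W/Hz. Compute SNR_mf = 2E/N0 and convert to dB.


SNR_lin = 2 * 1.052e-7 / 7.753e-18 = 2.714e10
SNR_dB = 10*log10(2.714e10) = 104.3 dB

104.3 dB


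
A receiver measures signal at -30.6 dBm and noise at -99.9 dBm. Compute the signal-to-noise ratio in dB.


SNR = -30.6 - (-99.9) = 69.3 dB

69.3 dB


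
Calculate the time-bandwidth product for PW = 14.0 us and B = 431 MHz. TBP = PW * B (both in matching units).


TBP = 14.0 * 431 = 6034.0

6034.0


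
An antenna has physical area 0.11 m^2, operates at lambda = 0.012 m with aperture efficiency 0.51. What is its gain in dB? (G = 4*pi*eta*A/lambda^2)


G_linear = 4*pi*0.51*0.11/0.012^2 = 4895.65
G_dB = 10*log10(4895.65) = 36.9 dB

36.9 dB


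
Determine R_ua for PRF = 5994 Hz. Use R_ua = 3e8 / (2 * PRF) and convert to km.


R_ua = 3e8 / (2 * 5994) = 25025.0 m = 25.0 km

25.0 km


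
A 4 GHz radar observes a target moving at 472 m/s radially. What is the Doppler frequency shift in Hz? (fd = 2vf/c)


fd = 2 * 472 * 4000000000.0 / 3e8 = 12586.7 Hz

12586.7 Hz


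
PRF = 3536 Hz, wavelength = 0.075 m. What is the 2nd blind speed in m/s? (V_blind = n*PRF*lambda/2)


V_blind = 2 * 3536 * 0.075 / 2 = 265.2 m/s

265.2 m/s


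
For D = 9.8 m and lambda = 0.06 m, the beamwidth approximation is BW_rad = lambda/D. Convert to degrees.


BW_rad = 0.06 / 9.8 = 0.006122
BW_deg = 0.35 degrees

0.35 degrees


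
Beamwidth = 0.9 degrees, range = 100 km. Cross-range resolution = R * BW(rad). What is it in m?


BW_rad = 0.015707963
CR = 100000 * 0.015707963 = 1570.8 m

1570.8 m


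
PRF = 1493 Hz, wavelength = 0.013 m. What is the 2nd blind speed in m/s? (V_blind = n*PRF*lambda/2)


V_blind = 2 * 1493 * 0.013 / 2 = 19.4 m/s

19.4 m/s


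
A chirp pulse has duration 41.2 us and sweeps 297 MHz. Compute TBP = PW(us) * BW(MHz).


TBP = 41.2 * 297 = 12236.4

12236.4


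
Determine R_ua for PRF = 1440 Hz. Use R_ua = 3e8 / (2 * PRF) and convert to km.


R_ua = 3e8 / (2 * 1440) = 104166.7 m = 104.2 km

104.2 km


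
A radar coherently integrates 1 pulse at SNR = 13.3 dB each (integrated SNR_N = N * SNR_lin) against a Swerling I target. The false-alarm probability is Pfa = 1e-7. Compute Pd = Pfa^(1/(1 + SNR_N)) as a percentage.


SNR_lin = 10^(13.3/10) = 21.37962
SNR_N = 1 * 21.37962 = 21.37962
1/(1 + SNR_N) = 1/22.37962 = 0.0446835
Pd = (1e-7)^0.0446835 = 0.48665
Pd = 48.7%

48.7%


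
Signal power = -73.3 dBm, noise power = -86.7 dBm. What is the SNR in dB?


SNR = -73.3 - (-86.7) = 13.4 dB

13.4 dB


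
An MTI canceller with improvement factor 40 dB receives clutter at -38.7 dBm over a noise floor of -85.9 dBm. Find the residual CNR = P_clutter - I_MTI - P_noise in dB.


CNR = -38.7 - 40 - (-85.9) = 7.2 dB

7.2 dB


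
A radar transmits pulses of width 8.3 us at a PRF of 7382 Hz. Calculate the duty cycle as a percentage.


DC = 8.3e-6 * 7382 * 100 = 6.13%

6.13%


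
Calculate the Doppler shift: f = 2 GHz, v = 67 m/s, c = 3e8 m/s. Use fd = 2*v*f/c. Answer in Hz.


fd = 2 * 67 * 2000000000.0 / 3e8 = 893.3 Hz

893.3 Hz


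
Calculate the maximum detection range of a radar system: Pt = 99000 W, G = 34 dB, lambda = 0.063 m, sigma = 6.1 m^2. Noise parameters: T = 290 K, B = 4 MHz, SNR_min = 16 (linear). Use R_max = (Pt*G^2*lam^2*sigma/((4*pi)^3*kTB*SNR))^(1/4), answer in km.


G_lin = 10^(34/10) = 2511.886432
R^4 = 99000 * 2511.886432^2 * 0.063^2 * 6.1 / ((4*pi)^3 * 1.38e-23 * 290 * 4000000.0 * 16)
R^4 = 2.9755e19 m^4
R_max = (2.9755e19)^(1/4) = 73856.7 m = 73.9 km

73.9 km


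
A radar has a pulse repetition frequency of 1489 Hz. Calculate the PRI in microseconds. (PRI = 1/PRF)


PRI = 1/1489 = 0.0006715917 s = 671.6 us

671.6 us


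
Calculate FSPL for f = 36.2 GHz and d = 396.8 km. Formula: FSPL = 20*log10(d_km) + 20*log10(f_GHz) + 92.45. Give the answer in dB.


20*log10(396.8) = 51.97
20*log10(36.2) = 31.17
FSPL = 175.6 dB

175.6 dB


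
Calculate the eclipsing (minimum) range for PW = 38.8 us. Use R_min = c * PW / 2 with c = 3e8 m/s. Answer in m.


R_min = 3e8 * 38.8e-6 / 2 = 5820.0 m

5820.0 m


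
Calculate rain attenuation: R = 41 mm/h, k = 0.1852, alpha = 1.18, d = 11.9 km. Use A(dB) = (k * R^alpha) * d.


gamma = 0.1852 * 41^1.18 = 14.815828 dB/km
A = 14.815828 * 11.9 = 176.31 dB

176.31 dB


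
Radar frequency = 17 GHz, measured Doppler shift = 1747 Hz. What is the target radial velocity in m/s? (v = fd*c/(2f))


v = 1747 * 3e8 / (2 * 17000000000.0) = 15.4 m/s

15.4 m/s


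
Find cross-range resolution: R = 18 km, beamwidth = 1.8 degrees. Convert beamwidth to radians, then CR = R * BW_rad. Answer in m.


BW_rad = 0.031415927
CR = 18000 * 0.031415927 = 565.5 m

565.5 m


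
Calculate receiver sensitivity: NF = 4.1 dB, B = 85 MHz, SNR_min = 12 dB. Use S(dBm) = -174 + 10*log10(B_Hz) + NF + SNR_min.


10*log10(85000000.0) = 79.29
S = -174 + 79.29 + 4.1 + 12 = -78.6 dBm

-78.6 dBm


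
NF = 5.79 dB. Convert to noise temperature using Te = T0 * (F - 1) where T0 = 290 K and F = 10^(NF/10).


NF_lin = 10^(5.79/10) = 3.79315
Te = 290 * (3.79315 - 1) = 810.0 K

810.0 K


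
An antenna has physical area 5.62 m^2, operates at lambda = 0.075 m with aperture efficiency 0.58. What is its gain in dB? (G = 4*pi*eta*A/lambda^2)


G_linear = 4*pi*0.58*5.62/0.075^2 = 7282.02
G_dB = 10*log10(7282.02) = 38.6 dB

38.6 dB


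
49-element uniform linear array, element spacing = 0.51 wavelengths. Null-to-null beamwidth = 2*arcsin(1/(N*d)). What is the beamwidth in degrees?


1/(N*d) = 1/(49*0.51) = 0.040016
BW = 2*arcsin(0.040016) = 4.6 degrees

4.6 degrees


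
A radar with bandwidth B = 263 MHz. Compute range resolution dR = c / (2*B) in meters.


dR = 3e8 / (2 * 263000000.0) = 0.57 m

0.57 m


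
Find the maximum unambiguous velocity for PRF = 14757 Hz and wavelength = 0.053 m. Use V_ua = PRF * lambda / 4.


V_ua = 14757 * 0.053 / 4 = 195.5 m/s

195.5 m/s


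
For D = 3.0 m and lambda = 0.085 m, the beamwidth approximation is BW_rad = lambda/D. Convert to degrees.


BW_rad = 0.085 / 3.0 = 0.028333
BW_deg = 1.62 degrees

1.62 degrees


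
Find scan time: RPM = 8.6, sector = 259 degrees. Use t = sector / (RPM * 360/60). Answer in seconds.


t = 259 / (8.6 * 360) * 60 = 5.02 s

5.02 s


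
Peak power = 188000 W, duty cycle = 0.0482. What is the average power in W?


P_avg = 188000 * 0.0482 = 9061.6 W

9061.6 W


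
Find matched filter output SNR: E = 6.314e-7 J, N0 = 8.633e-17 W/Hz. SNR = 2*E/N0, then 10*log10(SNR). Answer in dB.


SNR_lin = 2 * 6.314e-7 / 8.633e-17 = 1.463e10
SNR_dB = 10*log10(1.463e10) = 101.7 dB

101.7 dB


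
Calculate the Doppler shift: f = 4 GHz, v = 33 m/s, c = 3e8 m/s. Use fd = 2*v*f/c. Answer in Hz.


fd = 2 * 33 * 4000000000.0 / 3e8 = 880.0 Hz

880.0 Hz


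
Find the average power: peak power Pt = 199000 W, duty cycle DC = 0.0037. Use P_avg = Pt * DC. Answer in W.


P_avg = 199000 * 0.0037 = 736.3 W

736.3 W


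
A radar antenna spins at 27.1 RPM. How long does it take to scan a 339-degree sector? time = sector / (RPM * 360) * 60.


t = 339 / (27.1 * 360) * 60 = 2.08 s

2.08 s


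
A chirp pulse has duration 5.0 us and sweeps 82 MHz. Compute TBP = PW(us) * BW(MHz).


TBP = 5.0 * 82 = 410.0

410.0


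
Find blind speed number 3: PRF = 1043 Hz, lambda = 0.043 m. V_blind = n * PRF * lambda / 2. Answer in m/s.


V_blind = 3 * 1043 * 0.043 / 2 = 67.3 m/s

67.3 m/s


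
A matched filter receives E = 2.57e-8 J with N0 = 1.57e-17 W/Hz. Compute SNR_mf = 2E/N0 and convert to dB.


SNR_lin = 2 * 2.57e-8 / 1.57e-17 = 3.274e9
SNR_dB = 10*log10(3.274e9) = 95.2 dB

95.2 dB


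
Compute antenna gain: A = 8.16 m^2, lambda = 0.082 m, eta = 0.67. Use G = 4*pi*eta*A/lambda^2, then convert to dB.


G_linear = 4*pi*0.67*8.16/0.082^2 = 10217.56
G_dB = 10*log10(10217.56) = 40.1 dB

40.1 dB


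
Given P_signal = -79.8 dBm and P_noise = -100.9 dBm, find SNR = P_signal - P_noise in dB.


SNR = -79.8 - (-100.9) = 21.1 dB

21.1 dB


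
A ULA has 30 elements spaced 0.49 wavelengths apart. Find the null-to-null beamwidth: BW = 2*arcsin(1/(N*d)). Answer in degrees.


1/(N*d) = 1/(30*0.49) = 0.068027
BW = 2*arcsin(0.068027) = 7.8 degrees

7.8 degrees


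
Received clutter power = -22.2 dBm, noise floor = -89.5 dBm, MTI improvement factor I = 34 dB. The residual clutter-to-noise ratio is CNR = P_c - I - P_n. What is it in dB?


CNR = -22.2 - 34 - (-89.5) = 33.3 dB

33.3 dB


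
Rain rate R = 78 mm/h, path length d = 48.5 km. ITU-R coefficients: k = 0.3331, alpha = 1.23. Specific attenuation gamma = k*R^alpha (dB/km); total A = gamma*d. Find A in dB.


gamma = 0.3331 * 78^1.23 = 70.770293 dB/km
A = 70.770293 * 48.5 = 3432.36 dB

3432.36 dB


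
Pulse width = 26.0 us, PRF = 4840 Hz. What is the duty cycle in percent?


DC = 26.0e-6 * 4840 * 100 = 12.58%

12.58%


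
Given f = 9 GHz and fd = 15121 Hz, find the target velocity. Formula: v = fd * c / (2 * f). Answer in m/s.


v = 15121 * 3e8 / (2 * 9000000000.0) = 252.0 m/s

252.0 m/s


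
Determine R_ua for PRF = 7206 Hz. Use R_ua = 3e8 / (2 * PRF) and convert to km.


R_ua = 3e8 / (2 * 7206) = 20816.0 m = 20.8 km

20.8 km


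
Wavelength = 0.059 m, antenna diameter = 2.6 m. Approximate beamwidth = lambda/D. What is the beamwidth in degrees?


BW_rad = 0.059 / 2.6 = 0.022692
BW_deg = 1.3 degrees

1.3 degrees


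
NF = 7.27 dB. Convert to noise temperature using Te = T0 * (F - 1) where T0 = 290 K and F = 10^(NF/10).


NF_lin = 10^(7.27/10) = 5.333349
Te = 290 * (5.333349 - 1) = 1256.7 K

1256.7 K


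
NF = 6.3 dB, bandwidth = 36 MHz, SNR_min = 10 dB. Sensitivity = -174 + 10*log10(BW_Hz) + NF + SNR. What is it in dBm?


10*log10(36000000.0) = 75.56
S = -174 + 75.56 + 6.3 + 10 = -82.1 dBm

-82.1 dBm


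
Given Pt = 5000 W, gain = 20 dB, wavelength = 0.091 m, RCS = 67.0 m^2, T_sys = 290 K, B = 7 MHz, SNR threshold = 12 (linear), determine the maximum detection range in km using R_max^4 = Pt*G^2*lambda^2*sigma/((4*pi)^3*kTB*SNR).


G_lin = 10^(20/10) = 100.0
R^4 = 5000 * 100.0^2 * 0.091^2 * 67.0 / ((4*pi)^3 * 1.38e-23 * 290 * 7000000.0 * 12)
R^4 = 4.15855e16 m^4
R_max = (4.15855e16)^(1/4) = 14280.2 m = 14.3 km

14.3 km


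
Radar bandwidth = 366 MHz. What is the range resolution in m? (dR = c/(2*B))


dR = 3e8 / (2 * 366000000.0) = 0.41 m

0.41 m


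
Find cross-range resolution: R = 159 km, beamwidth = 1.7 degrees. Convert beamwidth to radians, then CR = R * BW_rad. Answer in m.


BW_rad = 0.029670597
CR = 159000 * 0.029670597 = 4717.6 m

4717.6 m


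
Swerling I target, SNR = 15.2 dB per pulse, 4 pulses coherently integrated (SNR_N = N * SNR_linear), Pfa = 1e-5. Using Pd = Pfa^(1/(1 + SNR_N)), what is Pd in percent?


SNR_lin = 10^(15.2/10) = 33.11311
SNR_N = 4 * 33.11311 = 132.45244
1/(1 + SNR_N) = 1/133.45244 = 0.0074933
Pd = (1e-5)^0.0074933 = 0.91735
Pd = 91.7%

91.7%


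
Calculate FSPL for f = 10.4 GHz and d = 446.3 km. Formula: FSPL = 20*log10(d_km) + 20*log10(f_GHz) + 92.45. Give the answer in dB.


20*log10(446.3) = 52.99
20*log10(10.4) = 20.34
FSPL = 165.8 dB

165.8 dB


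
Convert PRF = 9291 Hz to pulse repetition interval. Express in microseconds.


PRI = 1/9291 = 0.000107631 s = 107.6 us

107.6 us


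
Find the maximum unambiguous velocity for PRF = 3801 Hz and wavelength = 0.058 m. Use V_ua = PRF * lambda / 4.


V_ua = 3801 * 0.058 / 4 = 55.1 m/s

55.1 m/s


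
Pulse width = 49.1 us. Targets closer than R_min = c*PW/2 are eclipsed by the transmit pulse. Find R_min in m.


R_min = 3e8 * 49.1e-6 / 2 = 7365.0 m

7365.0 m


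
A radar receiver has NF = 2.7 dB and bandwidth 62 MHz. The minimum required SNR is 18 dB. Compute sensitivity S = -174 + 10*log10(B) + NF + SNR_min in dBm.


10*log10(62000000.0) = 77.92
S = -174 + 77.92 + 2.7 + 18 = -75.4 dBm

-75.4 dBm


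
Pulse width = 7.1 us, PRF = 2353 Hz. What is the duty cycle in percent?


DC = 7.1e-6 * 2353 * 100 = 1.67%

1.67%


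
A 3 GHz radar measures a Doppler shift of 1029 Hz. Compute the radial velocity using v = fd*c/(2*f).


v = 1029 * 3e8 / (2 * 3000000000.0) = 51.5 m/s

51.5 m/s


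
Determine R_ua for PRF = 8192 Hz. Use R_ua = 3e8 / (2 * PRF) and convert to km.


R_ua = 3e8 / (2 * 8192) = 18310.5 m = 18.3 km

18.3 km


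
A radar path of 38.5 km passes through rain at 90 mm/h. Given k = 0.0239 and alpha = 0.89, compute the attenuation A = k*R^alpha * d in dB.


gamma = 0.0239 * 90^0.89 = 1.311214 dB/km
A = 1.311214 * 38.5 = 50.48 dB

50.48 dB


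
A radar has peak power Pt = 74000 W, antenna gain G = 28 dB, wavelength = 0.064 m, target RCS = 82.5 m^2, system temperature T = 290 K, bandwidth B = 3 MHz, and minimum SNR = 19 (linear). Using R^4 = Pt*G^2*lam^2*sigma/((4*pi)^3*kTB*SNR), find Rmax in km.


G_lin = 10^(28/10) = 630.957344
R^4 = 74000 * 630.957344^2 * 0.064^2 * 82.5 / ((4*pi)^3 * 1.38e-23 * 290 * 3000000.0 * 19)
R^4 = 2.1992e19 m^4
R_max = (2.1992e19)^(1/4) = 68480.4 m = 68.5 km

68.5 km


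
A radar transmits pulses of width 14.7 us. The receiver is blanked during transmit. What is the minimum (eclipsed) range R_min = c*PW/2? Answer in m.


R_min = 3e8 * 14.7e-6 / 2 = 2205.0 m

2205.0 m


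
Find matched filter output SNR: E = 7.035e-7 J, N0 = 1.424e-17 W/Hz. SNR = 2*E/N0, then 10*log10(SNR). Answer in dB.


SNR_lin = 2 * 7.035e-7 / 1.424e-17 = 9.881e10
SNR_dB = 10*log10(9.881e10) = 109.9 dB

109.9 dB


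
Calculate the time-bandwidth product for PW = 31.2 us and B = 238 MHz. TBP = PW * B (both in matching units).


TBP = 31.2 * 238 = 7425.6

7425.6


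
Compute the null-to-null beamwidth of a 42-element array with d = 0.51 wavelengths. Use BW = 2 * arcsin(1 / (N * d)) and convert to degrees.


1/(N*d) = 1/(42*0.51) = 0.046685
BW = 2*arcsin(0.046685) = 5.4 degrees

5.4 degrees


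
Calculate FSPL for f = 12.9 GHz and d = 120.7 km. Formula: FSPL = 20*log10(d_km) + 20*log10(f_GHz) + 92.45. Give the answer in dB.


20*log10(120.7) = 41.63
20*log10(12.9) = 22.21
FSPL = 156.3 dB

156.3 dB


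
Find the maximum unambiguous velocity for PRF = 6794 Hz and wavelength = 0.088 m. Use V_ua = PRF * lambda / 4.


V_ua = 6794 * 0.088 / 4 = 149.5 m/s

149.5 m/s


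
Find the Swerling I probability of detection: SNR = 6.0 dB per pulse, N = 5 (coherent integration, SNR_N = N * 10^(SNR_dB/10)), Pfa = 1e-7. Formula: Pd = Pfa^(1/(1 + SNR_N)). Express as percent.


SNR_lin = 10^(6.0/10) = 3.98107
SNR_N = 5 * 3.98107 = 19.90535
1/(1 + SNR_N) = 1/20.90535 = 0.0478346
Pd = (1e-7)^0.0478346 = 0.46255
Pd = 46.3%

46.3%


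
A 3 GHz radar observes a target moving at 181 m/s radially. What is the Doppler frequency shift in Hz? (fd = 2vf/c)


fd = 2 * 181 * 3000000000.0 / 3e8 = 3620.0 Hz

3620.0 Hz


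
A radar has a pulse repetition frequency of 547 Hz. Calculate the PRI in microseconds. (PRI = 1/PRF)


PRI = 1/547 = 0.0018281536 s = 1828.2 us

1828.2 us


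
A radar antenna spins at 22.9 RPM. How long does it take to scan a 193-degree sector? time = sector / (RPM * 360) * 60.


t = 193 / (22.9 * 360) * 60 = 1.4 s

1.4 s


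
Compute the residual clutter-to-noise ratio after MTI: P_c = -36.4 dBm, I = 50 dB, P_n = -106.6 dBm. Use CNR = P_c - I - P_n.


CNR = -36.4 - 50 - (-106.6) = 20.2 dB

20.2 dB


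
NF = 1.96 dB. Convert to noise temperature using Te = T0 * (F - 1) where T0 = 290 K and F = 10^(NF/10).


NF_lin = 10^(1.96/10) = 1.570363
Te = 290 * (1.570363 - 1) = 165.4 K

165.4 K


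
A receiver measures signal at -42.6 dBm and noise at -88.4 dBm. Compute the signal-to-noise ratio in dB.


SNR = -42.6 - (-88.4) = 45.8 dB

45.8 dB


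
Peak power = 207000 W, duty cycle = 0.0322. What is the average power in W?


P_avg = 207000 * 0.0322 = 6665.4 W

6665.4 W


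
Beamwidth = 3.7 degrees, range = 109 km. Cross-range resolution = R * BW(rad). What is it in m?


BW_rad = 0.064577182
CR = 109000 * 0.064577182 = 7038.9 m

7038.9 m


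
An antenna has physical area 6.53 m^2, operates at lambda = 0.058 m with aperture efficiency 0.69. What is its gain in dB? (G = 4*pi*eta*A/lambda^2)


G_linear = 4*pi*0.69*6.53/0.058^2 = 16831.24
G_dB = 10*log10(16831.24) = 42.3 dB

42.3 dB


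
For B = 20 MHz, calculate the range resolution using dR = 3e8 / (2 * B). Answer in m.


dR = 3e8 / (2 * 20000000.0) = 7.5 m

7.5 m


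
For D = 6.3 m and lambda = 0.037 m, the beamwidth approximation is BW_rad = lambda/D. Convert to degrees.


BW_rad = 0.037 / 6.3 = 0.005873
BW_deg = 0.34 degrees

0.34 degrees


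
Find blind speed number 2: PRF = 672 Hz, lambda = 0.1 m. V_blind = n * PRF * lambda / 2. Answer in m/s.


V_blind = 2 * 672 * 0.1 / 2 = 67.2 m/s

67.2 m/s


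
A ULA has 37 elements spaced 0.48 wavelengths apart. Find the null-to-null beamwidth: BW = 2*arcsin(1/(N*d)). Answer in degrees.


1/(N*d) = 1/(37*0.48) = 0.056306
BW = 2*arcsin(0.056306) = 6.5 degrees

6.5 degrees


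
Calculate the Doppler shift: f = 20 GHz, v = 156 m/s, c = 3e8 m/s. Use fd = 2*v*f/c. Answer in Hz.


fd = 2 * 156 * 20000000000.0 / 3e8 = 20800.0 Hz

20800.0 Hz


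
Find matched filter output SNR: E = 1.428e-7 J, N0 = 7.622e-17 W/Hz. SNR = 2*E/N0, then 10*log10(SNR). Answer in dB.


SNR_lin = 2 * 1.428e-7 / 7.622e-17 = 3.747e9
SNR_dB = 10*log10(3.747e9) = 95.7 dB

95.7 dB


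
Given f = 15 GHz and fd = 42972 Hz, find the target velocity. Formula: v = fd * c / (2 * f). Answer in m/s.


v = 42972 * 3e8 / (2 * 15000000000.0) = 429.7 m/s

429.7 m/s


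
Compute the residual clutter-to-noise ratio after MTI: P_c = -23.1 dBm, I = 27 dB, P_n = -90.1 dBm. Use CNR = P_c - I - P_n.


CNR = -23.1 - 27 - (-90.1) = 40.0 dB

40.0 dB


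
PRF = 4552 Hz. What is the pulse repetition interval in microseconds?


PRI = 1/4552 = 0.0002196837 s = 219.7 us

219.7 us


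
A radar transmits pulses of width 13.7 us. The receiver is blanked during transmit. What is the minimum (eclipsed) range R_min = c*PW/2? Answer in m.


R_min = 3e8 * 13.7e-6 / 2 = 2055.0 m

2055.0 m


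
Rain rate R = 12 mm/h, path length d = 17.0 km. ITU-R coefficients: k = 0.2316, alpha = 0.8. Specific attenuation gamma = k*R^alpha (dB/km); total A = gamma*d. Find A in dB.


gamma = 0.2316 * 12^0.8 = 1.690766 dB/km
A = 1.690766 * 17.0 = 28.74 dB

28.74 dB


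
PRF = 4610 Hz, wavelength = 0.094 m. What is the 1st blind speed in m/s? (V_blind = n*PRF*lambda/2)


V_blind = 1 * 4610 * 0.094 / 2 = 216.7 m/s

216.7 m/s


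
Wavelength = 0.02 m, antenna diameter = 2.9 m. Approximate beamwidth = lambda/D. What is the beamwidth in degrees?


BW_rad = 0.02 / 2.9 = 0.006897
BW_deg = 0.4 degrees

0.4 degrees


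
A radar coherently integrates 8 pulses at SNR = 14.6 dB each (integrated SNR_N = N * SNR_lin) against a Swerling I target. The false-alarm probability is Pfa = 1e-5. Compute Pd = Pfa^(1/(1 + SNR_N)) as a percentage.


SNR_lin = 10^(14.6/10) = 28.84032
SNR_N = 8 * 28.84032 = 230.72256
1/(1 + SNR_N) = 1/231.72256 = 0.0043155
Pd = (1e-5)^0.0043155 = 0.95153
Pd = 95.2%

95.2%


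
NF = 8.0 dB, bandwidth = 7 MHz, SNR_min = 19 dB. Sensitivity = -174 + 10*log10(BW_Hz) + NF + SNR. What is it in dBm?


10*log10(7000000.0) = 68.45
S = -174 + 68.45 + 8.0 + 19 = -78.5 dBm

-78.5 dBm


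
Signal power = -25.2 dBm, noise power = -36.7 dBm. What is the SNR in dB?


SNR = -25.2 - (-36.7) = 11.5 dB

11.5 dB


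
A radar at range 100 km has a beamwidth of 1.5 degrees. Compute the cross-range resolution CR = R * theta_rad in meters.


BW_rad = 0.026179939
CR = 100000 * 0.026179939 = 2618.0 m

2618.0 m


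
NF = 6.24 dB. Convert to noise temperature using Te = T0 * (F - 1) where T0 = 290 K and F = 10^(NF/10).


NF_lin = 10^(6.24/10) = 4.207266
Te = 290 * (4.207266 - 1) = 930.1 K

930.1 K


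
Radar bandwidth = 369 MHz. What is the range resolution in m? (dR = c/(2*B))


dR = 3e8 / (2 * 369000000.0) = 0.41 m

0.41 m


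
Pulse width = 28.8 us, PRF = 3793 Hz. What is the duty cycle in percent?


DC = 28.8e-6 * 3793 * 100 = 10.92%

10.92%


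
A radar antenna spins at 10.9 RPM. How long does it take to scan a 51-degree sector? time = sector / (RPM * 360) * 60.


t = 51 / (10.9 * 360) * 60 = 0.78 s

0.78 s


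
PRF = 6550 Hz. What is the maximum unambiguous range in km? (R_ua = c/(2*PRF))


R_ua = 3e8 / (2 * 6550) = 22900.8 m = 22.9 km

22.9 km


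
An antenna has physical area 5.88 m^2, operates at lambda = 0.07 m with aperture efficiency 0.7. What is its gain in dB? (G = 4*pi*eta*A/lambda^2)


G_linear = 4*pi*0.7*5.88/0.07^2 = 10555.75
G_dB = 10*log10(10555.75) = 40.2 dB

40.2 dB


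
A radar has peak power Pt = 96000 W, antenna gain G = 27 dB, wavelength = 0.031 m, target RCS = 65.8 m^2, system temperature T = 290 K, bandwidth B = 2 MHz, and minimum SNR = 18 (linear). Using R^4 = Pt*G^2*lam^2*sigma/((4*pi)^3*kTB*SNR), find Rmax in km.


G_lin = 10^(27/10) = 501.187234
R^4 = 96000 * 501.187234^2 * 0.031^2 * 65.8 / ((4*pi)^3 * 1.38e-23 * 290 * 2000000.0 * 18)
R^4 = 5.33349e18 m^4
R_max = (5.33349e18)^(1/4) = 48056.6 m = 48.1 km

48.1 km


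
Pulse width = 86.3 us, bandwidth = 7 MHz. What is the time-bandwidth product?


TBP = 86.3 * 7 = 604.1

604.1


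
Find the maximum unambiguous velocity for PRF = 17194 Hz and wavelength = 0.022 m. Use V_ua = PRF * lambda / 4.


V_ua = 17194 * 0.022 / 4 = 94.6 m/s

94.6 m/s


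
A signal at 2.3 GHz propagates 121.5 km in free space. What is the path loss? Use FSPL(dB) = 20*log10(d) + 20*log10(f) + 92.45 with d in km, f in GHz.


20*log10(121.5) = 41.69
20*log10(2.3) = 7.23
FSPL = 141.4 dB

141.4 dB


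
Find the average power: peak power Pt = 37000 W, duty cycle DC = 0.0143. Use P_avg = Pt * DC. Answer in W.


P_avg = 37000 * 0.0143 = 529.1 W

529.1 W


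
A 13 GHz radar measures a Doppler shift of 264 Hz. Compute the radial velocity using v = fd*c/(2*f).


v = 264 * 3e8 / (2 * 13000000000.0) = 3.0 m/s

3.0 m/s


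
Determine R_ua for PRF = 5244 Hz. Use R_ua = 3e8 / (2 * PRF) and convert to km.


R_ua = 3e8 / (2 * 5244) = 28604.1 m = 28.6 km

28.6 km


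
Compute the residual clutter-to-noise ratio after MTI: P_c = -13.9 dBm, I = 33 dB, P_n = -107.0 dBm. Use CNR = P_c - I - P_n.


CNR = -13.9 - 33 - (-107.0) = 60.1 dB

60.1 dB


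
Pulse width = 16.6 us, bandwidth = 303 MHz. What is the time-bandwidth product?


TBP = 16.6 * 303 = 5029.8

5029.8


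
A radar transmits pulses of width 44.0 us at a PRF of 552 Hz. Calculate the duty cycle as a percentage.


DC = 44.0e-6 * 552 * 100 = 2.43%

2.43%


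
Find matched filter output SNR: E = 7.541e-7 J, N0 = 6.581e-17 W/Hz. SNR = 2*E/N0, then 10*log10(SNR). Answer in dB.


SNR_lin = 2 * 7.541e-7 / 6.581e-17 = 2.292e10
SNR_dB = 10*log10(2.292e10) = 103.6 dB

103.6 dB


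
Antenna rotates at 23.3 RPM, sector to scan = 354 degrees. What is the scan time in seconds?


t = 354 / (23.3 * 360) * 60 = 2.53 s

2.53 s


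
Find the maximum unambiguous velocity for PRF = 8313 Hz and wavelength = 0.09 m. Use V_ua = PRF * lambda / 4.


V_ua = 8313 * 0.09 / 4 = 187.0 m/s

187.0 m/s


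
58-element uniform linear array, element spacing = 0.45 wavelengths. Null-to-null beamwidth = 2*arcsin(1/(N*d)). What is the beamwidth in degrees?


1/(N*d) = 1/(58*0.45) = 0.038314
BW = 2*arcsin(0.038314) = 4.4 degrees

4.4 degrees


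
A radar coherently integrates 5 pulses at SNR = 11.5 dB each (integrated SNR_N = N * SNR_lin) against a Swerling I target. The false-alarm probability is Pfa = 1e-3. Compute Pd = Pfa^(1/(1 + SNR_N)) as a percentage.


SNR_lin = 10^(11.5/10) = 14.12538
SNR_N = 5 * 14.12538 = 70.6269
1/(1 + SNR_N) = 1/71.6269 = 0.0139612
Pd = (1e-3)^0.0139612 = 0.90806
Pd = 90.8%

90.8%


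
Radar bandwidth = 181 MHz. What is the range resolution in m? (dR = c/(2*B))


dR = 3e8 / (2 * 181000000.0) = 0.83 m

0.83 m


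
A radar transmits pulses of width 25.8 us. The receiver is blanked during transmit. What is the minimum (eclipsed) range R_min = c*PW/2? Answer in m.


R_min = 3e8 * 25.8e-6 / 2 = 3870.0 m

3870.0 m


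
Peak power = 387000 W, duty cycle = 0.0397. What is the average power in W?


P_avg = 387000 * 0.0397 = 15363.9 W

15363.9 W


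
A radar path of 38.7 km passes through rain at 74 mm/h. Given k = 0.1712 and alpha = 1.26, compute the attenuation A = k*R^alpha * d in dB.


gamma = 0.1712 * 74^1.26 = 38.791424 dB/km
A = 38.791424 * 38.7 = 1501.23 dB

1501.23 dB


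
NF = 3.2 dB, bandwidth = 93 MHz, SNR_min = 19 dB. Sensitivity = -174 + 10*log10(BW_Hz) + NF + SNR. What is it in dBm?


10*log10(93000000.0) = 79.68
S = -174 + 79.68 + 3.2 + 19 = -72.1 dBm

-72.1 dBm


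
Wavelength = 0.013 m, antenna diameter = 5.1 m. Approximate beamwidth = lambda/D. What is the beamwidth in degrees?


BW_rad = 0.013 / 5.1 = 0.002549
BW_deg = 0.15 degrees

0.15 degrees


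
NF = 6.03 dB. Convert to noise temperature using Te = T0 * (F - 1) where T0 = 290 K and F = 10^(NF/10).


NF_lin = 10^(6.03/10) = 4.008667
Te = 290 * (4.008667 - 1) = 872.5 K

872.5 K


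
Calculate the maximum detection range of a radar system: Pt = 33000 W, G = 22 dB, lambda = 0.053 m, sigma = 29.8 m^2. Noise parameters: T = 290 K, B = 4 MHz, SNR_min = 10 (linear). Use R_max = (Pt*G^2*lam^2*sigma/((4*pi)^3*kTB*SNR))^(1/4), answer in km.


G_lin = 10^(22/10) = 158.489319
R^4 = 33000 * 158.489319^2 * 0.053^2 * 29.8 / ((4*pi)^3 * 1.38e-23 * 290 * 4000000.0 * 10)
R^4 = 2.18432e17 m^4
R_max = (2.18432e17)^(1/4) = 21618.7 m = 21.6 km

21.6 km


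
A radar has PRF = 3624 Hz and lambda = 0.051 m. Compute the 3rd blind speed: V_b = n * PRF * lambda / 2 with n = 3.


V_blind = 3 * 3624 * 0.051 / 2 = 277.2 m/s

277.2 m/s


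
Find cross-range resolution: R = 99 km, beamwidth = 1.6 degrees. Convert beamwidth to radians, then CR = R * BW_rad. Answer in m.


BW_rad = 0.027925268
CR = 99000 * 0.027925268 = 2764.6 m

2764.6 m


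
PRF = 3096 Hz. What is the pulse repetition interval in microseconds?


PRI = 1/3096 = 0.0003229974 s = 323.0 us

323.0 us


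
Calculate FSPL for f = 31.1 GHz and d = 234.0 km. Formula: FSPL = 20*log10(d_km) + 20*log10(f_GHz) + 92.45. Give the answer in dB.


20*log10(234.0) = 47.38
20*log10(31.1) = 29.86
FSPL = 169.7 dB

169.7 dB


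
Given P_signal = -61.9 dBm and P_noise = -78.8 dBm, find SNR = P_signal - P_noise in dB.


SNR = -61.9 - (-78.8) = 16.9 dB

16.9 dB


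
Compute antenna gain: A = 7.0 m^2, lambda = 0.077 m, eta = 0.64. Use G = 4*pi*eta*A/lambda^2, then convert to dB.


G_linear = 4*pi*0.64*7.0/0.077^2 = 9495.25
G_dB = 10*log10(9495.25) = 39.8 dB

39.8 dB


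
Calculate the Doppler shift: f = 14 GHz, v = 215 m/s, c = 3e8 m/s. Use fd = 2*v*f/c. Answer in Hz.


fd = 2 * 215 * 14000000000.0 / 3e8 = 20066.7 Hz

20066.7 Hz


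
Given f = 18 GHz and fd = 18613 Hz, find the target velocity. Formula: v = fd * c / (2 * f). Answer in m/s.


v = 18613 * 3e8 / (2 * 18000000000.0) = 155.1 m/s

155.1 m/s


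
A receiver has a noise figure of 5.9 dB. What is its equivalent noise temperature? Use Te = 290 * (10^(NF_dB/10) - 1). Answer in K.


NF_lin = 10^(5.9/10) = 3.890451
Te = 290 * (3.890451 - 1) = 838.2 K

838.2 K


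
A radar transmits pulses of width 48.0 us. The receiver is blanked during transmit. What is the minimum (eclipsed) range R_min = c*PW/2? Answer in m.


R_min = 3e8 * 48.0e-6 / 2 = 7200.0 m

7200.0 m


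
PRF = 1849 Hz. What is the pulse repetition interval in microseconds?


PRI = 1/1849 = 0.0005408329 s = 540.8 us

540.8 us


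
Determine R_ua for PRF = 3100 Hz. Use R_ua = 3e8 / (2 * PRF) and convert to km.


R_ua = 3e8 / (2 * 3100) = 48387.1 m = 48.4 km

48.4 km


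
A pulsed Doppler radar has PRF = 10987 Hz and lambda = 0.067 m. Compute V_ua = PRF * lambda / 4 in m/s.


V_ua = 10987 * 0.067 / 4 = 184.0 m/s

184.0 m/s


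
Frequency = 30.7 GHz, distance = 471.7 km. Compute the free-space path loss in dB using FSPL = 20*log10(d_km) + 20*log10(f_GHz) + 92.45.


20*log10(471.7) = 53.47
20*log10(30.7) = 29.74
FSPL = 175.7 dB

175.7 dB


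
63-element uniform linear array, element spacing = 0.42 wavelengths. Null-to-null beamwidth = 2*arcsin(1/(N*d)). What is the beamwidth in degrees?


1/(N*d) = 1/(63*0.42) = 0.037793
BW = 2*arcsin(0.037793) = 4.3 degrees

4.3 degrees


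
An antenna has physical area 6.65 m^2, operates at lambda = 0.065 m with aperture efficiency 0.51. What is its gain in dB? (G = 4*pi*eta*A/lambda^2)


G_linear = 4*pi*0.51*6.65/0.065^2 = 10087.3
G_dB = 10*log10(10087.3) = 40.0 dB

40.0 dB


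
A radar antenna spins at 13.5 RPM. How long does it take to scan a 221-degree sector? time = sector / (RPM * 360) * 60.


t = 221 / (13.5 * 360) * 60 = 2.73 s

2.73 s


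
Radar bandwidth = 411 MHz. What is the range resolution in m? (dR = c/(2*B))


dR = 3e8 / (2 * 411000000.0) = 0.36 m

0.36 m


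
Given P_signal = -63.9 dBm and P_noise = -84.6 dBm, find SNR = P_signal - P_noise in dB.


SNR = -63.9 - (-84.6) = 20.7 dB

20.7 dB


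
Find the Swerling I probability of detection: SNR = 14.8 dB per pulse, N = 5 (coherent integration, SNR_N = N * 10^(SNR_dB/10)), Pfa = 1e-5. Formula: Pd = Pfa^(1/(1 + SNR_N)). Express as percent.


SNR_lin = 10^(14.8/10) = 30.19952
SNR_N = 5 * 30.19952 = 150.9976
1/(1 + SNR_N) = 1/151.9976 = 0.0065791
Pd = (1e-5)^0.0065791 = 0.92705
Pd = 92.7%

92.7%
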